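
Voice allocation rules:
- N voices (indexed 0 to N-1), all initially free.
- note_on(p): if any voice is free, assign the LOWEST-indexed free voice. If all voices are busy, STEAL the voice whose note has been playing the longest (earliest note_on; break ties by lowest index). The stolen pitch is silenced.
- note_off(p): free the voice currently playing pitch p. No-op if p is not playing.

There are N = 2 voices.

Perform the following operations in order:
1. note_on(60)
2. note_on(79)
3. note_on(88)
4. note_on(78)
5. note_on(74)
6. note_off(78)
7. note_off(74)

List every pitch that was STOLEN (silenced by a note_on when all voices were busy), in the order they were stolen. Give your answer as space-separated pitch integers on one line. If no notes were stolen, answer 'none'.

Op 1: note_on(60): voice 0 is free -> assigned | voices=[60 -]
Op 2: note_on(79): voice 1 is free -> assigned | voices=[60 79]
Op 3: note_on(88): all voices busy, STEAL voice 0 (pitch 60, oldest) -> assign | voices=[88 79]
Op 4: note_on(78): all voices busy, STEAL voice 1 (pitch 79, oldest) -> assign | voices=[88 78]
Op 5: note_on(74): all voices busy, STEAL voice 0 (pitch 88, oldest) -> assign | voices=[74 78]
Op 6: note_off(78): free voice 1 | voices=[74 -]
Op 7: note_off(74): free voice 0 | voices=[- -]

Answer: 60 79 88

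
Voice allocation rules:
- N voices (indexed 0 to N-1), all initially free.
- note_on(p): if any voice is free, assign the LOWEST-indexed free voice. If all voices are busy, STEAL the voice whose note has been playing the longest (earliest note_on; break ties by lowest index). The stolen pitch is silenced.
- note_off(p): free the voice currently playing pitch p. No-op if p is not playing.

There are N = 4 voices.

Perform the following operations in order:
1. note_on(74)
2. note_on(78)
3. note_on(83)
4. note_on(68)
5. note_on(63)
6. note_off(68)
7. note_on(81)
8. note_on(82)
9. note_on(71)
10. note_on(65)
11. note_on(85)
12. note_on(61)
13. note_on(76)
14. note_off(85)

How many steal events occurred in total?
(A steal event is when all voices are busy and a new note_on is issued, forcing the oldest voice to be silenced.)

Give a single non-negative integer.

Answer: 7

Derivation:
Op 1: note_on(74): voice 0 is free -> assigned | voices=[74 - - -]
Op 2: note_on(78): voice 1 is free -> assigned | voices=[74 78 - -]
Op 3: note_on(83): voice 2 is free -> assigned | voices=[74 78 83 -]
Op 4: note_on(68): voice 3 is free -> assigned | voices=[74 78 83 68]
Op 5: note_on(63): all voices busy, STEAL voice 0 (pitch 74, oldest) -> assign | voices=[63 78 83 68]
Op 6: note_off(68): free voice 3 | voices=[63 78 83 -]
Op 7: note_on(81): voice 3 is free -> assigned | voices=[63 78 83 81]
Op 8: note_on(82): all voices busy, STEAL voice 1 (pitch 78, oldest) -> assign | voices=[63 82 83 81]
Op 9: note_on(71): all voices busy, STEAL voice 2 (pitch 83, oldest) -> assign | voices=[63 82 71 81]
Op 10: note_on(65): all voices busy, STEAL voice 0 (pitch 63, oldest) -> assign | voices=[65 82 71 81]
Op 11: note_on(85): all voices busy, STEAL voice 3 (pitch 81, oldest) -> assign | voices=[65 82 71 85]
Op 12: note_on(61): all voices busy, STEAL voice 1 (pitch 82, oldest) -> assign | voices=[65 61 71 85]
Op 13: note_on(76): all voices busy, STEAL voice 2 (pitch 71, oldest) -> assign | voices=[65 61 76 85]
Op 14: note_off(85): free voice 3 | voices=[65 61 76 -]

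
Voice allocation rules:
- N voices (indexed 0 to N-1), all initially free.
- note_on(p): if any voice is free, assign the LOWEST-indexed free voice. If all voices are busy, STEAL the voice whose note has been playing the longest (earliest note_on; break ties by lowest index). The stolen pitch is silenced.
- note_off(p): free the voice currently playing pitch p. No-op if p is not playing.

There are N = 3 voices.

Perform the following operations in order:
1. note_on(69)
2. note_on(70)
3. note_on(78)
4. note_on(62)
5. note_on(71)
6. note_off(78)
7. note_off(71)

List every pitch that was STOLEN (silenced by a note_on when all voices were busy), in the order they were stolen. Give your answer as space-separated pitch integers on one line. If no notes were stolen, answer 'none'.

Answer: 69 70

Derivation:
Op 1: note_on(69): voice 0 is free -> assigned | voices=[69 - -]
Op 2: note_on(70): voice 1 is free -> assigned | voices=[69 70 -]
Op 3: note_on(78): voice 2 is free -> assigned | voices=[69 70 78]
Op 4: note_on(62): all voices busy, STEAL voice 0 (pitch 69, oldest) -> assign | voices=[62 70 78]
Op 5: note_on(71): all voices busy, STEAL voice 1 (pitch 70, oldest) -> assign | voices=[62 71 78]
Op 6: note_off(78): free voice 2 | voices=[62 71 -]
Op 7: note_off(71): free voice 1 | voices=[62 - -]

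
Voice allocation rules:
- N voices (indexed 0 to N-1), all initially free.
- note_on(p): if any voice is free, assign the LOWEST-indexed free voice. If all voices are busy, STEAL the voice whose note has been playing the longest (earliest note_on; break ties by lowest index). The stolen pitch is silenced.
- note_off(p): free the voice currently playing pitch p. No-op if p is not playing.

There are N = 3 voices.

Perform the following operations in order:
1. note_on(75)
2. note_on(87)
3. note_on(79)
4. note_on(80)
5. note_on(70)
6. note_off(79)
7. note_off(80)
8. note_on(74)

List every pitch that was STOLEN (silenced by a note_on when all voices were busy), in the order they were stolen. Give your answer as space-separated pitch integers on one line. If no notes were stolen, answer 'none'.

Op 1: note_on(75): voice 0 is free -> assigned | voices=[75 - -]
Op 2: note_on(87): voice 1 is free -> assigned | voices=[75 87 -]
Op 3: note_on(79): voice 2 is free -> assigned | voices=[75 87 79]
Op 4: note_on(80): all voices busy, STEAL voice 0 (pitch 75, oldest) -> assign | voices=[80 87 79]
Op 5: note_on(70): all voices busy, STEAL voice 1 (pitch 87, oldest) -> assign | voices=[80 70 79]
Op 6: note_off(79): free voice 2 | voices=[80 70 -]
Op 7: note_off(80): free voice 0 | voices=[- 70 -]
Op 8: note_on(74): voice 0 is free -> assigned | voices=[74 70 -]

Answer: 75 87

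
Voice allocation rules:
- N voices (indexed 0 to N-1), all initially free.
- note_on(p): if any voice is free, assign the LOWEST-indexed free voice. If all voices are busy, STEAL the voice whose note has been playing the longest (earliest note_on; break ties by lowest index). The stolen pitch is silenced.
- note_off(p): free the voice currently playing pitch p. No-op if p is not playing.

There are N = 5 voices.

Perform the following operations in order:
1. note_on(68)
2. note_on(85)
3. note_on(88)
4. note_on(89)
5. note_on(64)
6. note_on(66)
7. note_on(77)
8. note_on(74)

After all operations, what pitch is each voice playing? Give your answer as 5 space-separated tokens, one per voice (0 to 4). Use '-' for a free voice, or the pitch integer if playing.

Op 1: note_on(68): voice 0 is free -> assigned | voices=[68 - - - -]
Op 2: note_on(85): voice 1 is free -> assigned | voices=[68 85 - - -]
Op 3: note_on(88): voice 2 is free -> assigned | voices=[68 85 88 - -]
Op 4: note_on(89): voice 3 is free -> assigned | voices=[68 85 88 89 -]
Op 5: note_on(64): voice 4 is free -> assigned | voices=[68 85 88 89 64]
Op 6: note_on(66): all voices busy, STEAL voice 0 (pitch 68, oldest) -> assign | voices=[66 85 88 89 64]
Op 7: note_on(77): all voices busy, STEAL voice 1 (pitch 85, oldest) -> assign | voices=[66 77 88 89 64]
Op 8: note_on(74): all voices busy, STEAL voice 2 (pitch 88, oldest) -> assign | voices=[66 77 74 89 64]

Answer: 66 77 74 89 64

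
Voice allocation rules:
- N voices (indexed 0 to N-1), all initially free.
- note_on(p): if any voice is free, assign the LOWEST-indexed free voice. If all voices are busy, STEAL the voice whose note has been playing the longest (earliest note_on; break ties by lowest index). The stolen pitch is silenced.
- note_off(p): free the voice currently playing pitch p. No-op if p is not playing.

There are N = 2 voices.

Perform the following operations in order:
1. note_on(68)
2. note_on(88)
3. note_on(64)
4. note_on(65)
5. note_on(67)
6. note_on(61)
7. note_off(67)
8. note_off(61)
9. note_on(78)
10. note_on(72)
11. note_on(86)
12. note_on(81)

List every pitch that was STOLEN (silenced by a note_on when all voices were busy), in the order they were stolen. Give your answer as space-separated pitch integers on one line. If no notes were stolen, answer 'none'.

Answer: 68 88 64 65 78 72

Derivation:
Op 1: note_on(68): voice 0 is free -> assigned | voices=[68 -]
Op 2: note_on(88): voice 1 is free -> assigned | voices=[68 88]
Op 3: note_on(64): all voices busy, STEAL voice 0 (pitch 68, oldest) -> assign | voices=[64 88]
Op 4: note_on(65): all voices busy, STEAL voice 1 (pitch 88, oldest) -> assign | voices=[64 65]
Op 5: note_on(67): all voices busy, STEAL voice 0 (pitch 64, oldest) -> assign | voices=[67 65]
Op 6: note_on(61): all voices busy, STEAL voice 1 (pitch 65, oldest) -> assign | voices=[67 61]
Op 7: note_off(67): free voice 0 | voices=[- 61]
Op 8: note_off(61): free voice 1 | voices=[- -]
Op 9: note_on(78): voice 0 is free -> assigned | voices=[78 -]
Op 10: note_on(72): voice 1 is free -> assigned | voices=[78 72]
Op 11: note_on(86): all voices busy, STEAL voice 0 (pitch 78, oldest) -> assign | voices=[86 72]
Op 12: note_on(81): all voices busy, STEAL voice 1 (pitch 72, oldest) -> assign | voices=[86 81]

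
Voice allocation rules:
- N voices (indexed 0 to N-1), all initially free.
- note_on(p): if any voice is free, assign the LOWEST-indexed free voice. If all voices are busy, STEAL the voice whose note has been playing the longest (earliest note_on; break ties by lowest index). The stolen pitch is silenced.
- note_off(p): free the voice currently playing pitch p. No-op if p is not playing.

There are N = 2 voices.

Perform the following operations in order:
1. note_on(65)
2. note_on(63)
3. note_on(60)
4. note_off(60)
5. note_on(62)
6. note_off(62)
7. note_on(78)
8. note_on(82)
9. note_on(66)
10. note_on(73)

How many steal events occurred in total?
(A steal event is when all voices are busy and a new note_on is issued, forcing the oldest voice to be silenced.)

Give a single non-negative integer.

Answer: 4

Derivation:
Op 1: note_on(65): voice 0 is free -> assigned | voices=[65 -]
Op 2: note_on(63): voice 1 is free -> assigned | voices=[65 63]
Op 3: note_on(60): all voices busy, STEAL voice 0 (pitch 65, oldest) -> assign | voices=[60 63]
Op 4: note_off(60): free voice 0 | voices=[- 63]
Op 5: note_on(62): voice 0 is free -> assigned | voices=[62 63]
Op 6: note_off(62): free voice 0 | voices=[- 63]
Op 7: note_on(78): voice 0 is free -> assigned | voices=[78 63]
Op 8: note_on(82): all voices busy, STEAL voice 1 (pitch 63, oldest) -> assign | voices=[78 82]
Op 9: note_on(66): all voices busy, STEAL voice 0 (pitch 78, oldest) -> assign | voices=[66 82]
Op 10: note_on(73): all voices busy, STEAL voice 1 (pitch 82, oldest) -> assign | voices=[66 73]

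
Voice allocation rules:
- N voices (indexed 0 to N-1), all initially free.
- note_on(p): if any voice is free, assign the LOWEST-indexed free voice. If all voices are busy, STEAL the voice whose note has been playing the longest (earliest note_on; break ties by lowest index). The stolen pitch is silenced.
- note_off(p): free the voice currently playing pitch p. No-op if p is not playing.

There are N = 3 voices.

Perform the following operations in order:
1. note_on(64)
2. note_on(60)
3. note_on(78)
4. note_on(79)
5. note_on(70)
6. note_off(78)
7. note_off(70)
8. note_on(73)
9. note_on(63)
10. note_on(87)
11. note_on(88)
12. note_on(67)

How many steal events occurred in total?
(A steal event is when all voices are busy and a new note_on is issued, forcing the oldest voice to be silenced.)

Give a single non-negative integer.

Op 1: note_on(64): voice 0 is free -> assigned | voices=[64 - -]
Op 2: note_on(60): voice 1 is free -> assigned | voices=[64 60 -]
Op 3: note_on(78): voice 2 is free -> assigned | voices=[64 60 78]
Op 4: note_on(79): all voices busy, STEAL voice 0 (pitch 64, oldest) -> assign | voices=[79 60 78]
Op 5: note_on(70): all voices busy, STEAL voice 1 (pitch 60, oldest) -> assign | voices=[79 70 78]
Op 6: note_off(78): free voice 2 | voices=[79 70 -]
Op 7: note_off(70): free voice 1 | voices=[79 - -]
Op 8: note_on(73): voice 1 is free -> assigned | voices=[79 73 -]
Op 9: note_on(63): voice 2 is free -> assigned | voices=[79 73 63]
Op 10: note_on(87): all voices busy, STEAL voice 0 (pitch 79, oldest) -> assign | voices=[87 73 63]
Op 11: note_on(88): all voices busy, STEAL voice 1 (pitch 73, oldest) -> assign | voices=[87 88 63]
Op 12: note_on(67): all voices busy, STEAL voice 2 (pitch 63, oldest) -> assign | voices=[87 88 67]

Answer: 5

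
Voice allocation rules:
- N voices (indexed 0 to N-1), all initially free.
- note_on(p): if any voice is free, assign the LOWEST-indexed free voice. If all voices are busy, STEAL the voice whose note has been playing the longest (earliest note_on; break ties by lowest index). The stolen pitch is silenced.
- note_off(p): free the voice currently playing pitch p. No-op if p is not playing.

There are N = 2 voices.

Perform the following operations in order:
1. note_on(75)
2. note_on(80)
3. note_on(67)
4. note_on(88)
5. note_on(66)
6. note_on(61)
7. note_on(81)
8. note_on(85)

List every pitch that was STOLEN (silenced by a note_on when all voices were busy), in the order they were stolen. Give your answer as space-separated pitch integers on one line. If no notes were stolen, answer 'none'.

Op 1: note_on(75): voice 0 is free -> assigned | voices=[75 -]
Op 2: note_on(80): voice 1 is free -> assigned | voices=[75 80]
Op 3: note_on(67): all voices busy, STEAL voice 0 (pitch 75, oldest) -> assign | voices=[67 80]
Op 4: note_on(88): all voices busy, STEAL voice 1 (pitch 80, oldest) -> assign | voices=[67 88]
Op 5: note_on(66): all voices busy, STEAL voice 0 (pitch 67, oldest) -> assign | voices=[66 88]
Op 6: note_on(61): all voices busy, STEAL voice 1 (pitch 88, oldest) -> assign | voices=[66 61]
Op 7: note_on(81): all voices busy, STEAL voice 0 (pitch 66, oldest) -> assign | voices=[81 61]
Op 8: note_on(85): all voices busy, STEAL voice 1 (pitch 61, oldest) -> assign | voices=[81 85]

Answer: 75 80 67 88 66 61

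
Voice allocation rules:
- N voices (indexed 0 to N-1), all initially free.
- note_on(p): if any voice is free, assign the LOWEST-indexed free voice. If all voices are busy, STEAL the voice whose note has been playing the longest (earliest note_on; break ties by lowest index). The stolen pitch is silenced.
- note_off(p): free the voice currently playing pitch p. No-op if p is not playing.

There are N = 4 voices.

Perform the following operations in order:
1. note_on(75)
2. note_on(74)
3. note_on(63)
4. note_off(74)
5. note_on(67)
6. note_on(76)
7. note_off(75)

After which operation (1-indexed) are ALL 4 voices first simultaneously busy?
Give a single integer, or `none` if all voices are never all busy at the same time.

Answer: 6

Derivation:
Op 1: note_on(75): voice 0 is free -> assigned | voices=[75 - - -]
Op 2: note_on(74): voice 1 is free -> assigned | voices=[75 74 - -]
Op 3: note_on(63): voice 2 is free -> assigned | voices=[75 74 63 -]
Op 4: note_off(74): free voice 1 | voices=[75 - 63 -]
Op 5: note_on(67): voice 1 is free -> assigned | voices=[75 67 63 -]
Op 6: note_on(76): voice 3 is free -> assigned | voices=[75 67 63 76]
Op 7: note_off(75): free voice 0 | voices=[- 67 63 76]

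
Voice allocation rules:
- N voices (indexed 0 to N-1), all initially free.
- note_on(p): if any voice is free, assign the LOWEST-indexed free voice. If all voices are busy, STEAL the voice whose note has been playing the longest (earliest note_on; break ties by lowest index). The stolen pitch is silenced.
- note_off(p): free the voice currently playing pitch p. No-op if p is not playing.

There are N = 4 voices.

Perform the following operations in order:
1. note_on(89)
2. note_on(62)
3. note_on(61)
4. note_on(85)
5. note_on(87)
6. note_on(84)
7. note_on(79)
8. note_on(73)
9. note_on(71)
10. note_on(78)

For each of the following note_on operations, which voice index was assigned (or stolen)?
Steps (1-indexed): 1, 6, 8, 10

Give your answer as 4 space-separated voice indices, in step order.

Answer: 0 1 3 1

Derivation:
Op 1: note_on(89): voice 0 is free -> assigned | voices=[89 - - -]
Op 2: note_on(62): voice 1 is free -> assigned | voices=[89 62 - -]
Op 3: note_on(61): voice 2 is free -> assigned | voices=[89 62 61 -]
Op 4: note_on(85): voice 3 is free -> assigned | voices=[89 62 61 85]
Op 5: note_on(87): all voices busy, STEAL voice 0 (pitch 89, oldest) -> assign | voices=[87 62 61 85]
Op 6: note_on(84): all voices busy, STEAL voice 1 (pitch 62, oldest) -> assign | voices=[87 84 61 85]
Op 7: note_on(79): all voices busy, STEAL voice 2 (pitch 61, oldest) -> assign | voices=[87 84 79 85]
Op 8: note_on(73): all voices busy, STEAL voice 3 (pitch 85, oldest) -> assign | voices=[87 84 79 73]
Op 9: note_on(71): all voices busy, STEAL voice 0 (pitch 87, oldest) -> assign | voices=[71 84 79 73]
Op 10: note_on(78): all voices busy, STEAL voice 1 (pitch 84, oldest) -> assign | voices=[71 78 79 73]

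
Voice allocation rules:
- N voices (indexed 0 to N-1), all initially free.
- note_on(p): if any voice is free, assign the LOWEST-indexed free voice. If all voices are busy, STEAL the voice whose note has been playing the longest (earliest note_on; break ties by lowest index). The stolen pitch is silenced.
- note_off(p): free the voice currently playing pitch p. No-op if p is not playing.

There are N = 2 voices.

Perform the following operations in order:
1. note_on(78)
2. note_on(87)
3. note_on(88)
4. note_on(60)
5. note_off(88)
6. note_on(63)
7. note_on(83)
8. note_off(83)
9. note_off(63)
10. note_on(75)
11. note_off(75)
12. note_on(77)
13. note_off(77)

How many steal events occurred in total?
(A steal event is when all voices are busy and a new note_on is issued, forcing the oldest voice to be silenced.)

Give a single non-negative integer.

Op 1: note_on(78): voice 0 is free -> assigned | voices=[78 -]
Op 2: note_on(87): voice 1 is free -> assigned | voices=[78 87]
Op 3: note_on(88): all voices busy, STEAL voice 0 (pitch 78, oldest) -> assign | voices=[88 87]
Op 4: note_on(60): all voices busy, STEAL voice 1 (pitch 87, oldest) -> assign | voices=[88 60]
Op 5: note_off(88): free voice 0 | voices=[- 60]
Op 6: note_on(63): voice 0 is free -> assigned | voices=[63 60]
Op 7: note_on(83): all voices busy, STEAL voice 1 (pitch 60, oldest) -> assign | voices=[63 83]
Op 8: note_off(83): free voice 1 | voices=[63 -]
Op 9: note_off(63): free voice 0 | voices=[- -]
Op 10: note_on(75): voice 0 is free -> assigned | voices=[75 -]
Op 11: note_off(75): free voice 0 | voices=[- -]
Op 12: note_on(77): voice 0 is free -> assigned | voices=[77 -]
Op 13: note_off(77): free voice 0 | voices=[- -]

Answer: 3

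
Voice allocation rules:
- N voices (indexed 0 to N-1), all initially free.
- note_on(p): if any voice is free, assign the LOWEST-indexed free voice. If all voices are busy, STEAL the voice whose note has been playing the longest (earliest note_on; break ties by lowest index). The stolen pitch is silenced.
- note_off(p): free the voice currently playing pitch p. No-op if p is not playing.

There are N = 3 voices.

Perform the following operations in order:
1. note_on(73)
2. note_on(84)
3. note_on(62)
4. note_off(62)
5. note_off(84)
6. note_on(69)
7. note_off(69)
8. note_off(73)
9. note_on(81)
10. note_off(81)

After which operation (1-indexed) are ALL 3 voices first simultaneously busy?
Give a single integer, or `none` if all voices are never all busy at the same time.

Answer: 3

Derivation:
Op 1: note_on(73): voice 0 is free -> assigned | voices=[73 - -]
Op 2: note_on(84): voice 1 is free -> assigned | voices=[73 84 -]
Op 3: note_on(62): voice 2 is free -> assigned | voices=[73 84 62]
Op 4: note_off(62): free voice 2 | voices=[73 84 -]
Op 5: note_off(84): free voice 1 | voices=[73 - -]
Op 6: note_on(69): voice 1 is free -> assigned | voices=[73 69 -]
Op 7: note_off(69): free voice 1 | voices=[73 - -]
Op 8: note_off(73): free voice 0 | voices=[- - -]
Op 9: note_on(81): voice 0 is free -> assigned | voices=[81 - -]
Op 10: note_off(81): free voice 0 | voices=[- - -]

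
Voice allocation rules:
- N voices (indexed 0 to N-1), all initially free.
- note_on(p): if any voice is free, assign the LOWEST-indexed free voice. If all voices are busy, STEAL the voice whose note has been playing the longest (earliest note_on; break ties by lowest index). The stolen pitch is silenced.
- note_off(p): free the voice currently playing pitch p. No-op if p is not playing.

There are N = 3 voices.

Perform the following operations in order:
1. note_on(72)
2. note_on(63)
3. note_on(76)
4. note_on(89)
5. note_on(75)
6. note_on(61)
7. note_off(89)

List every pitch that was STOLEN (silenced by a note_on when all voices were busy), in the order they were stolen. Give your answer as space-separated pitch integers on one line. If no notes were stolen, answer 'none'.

Answer: 72 63 76

Derivation:
Op 1: note_on(72): voice 0 is free -> assigned | voices=[72 - -]
Op 2: note_on(63): voice 1 is free -> assigned | voices=[72 63 -]
Op 3: note_on(76): voice 2 is free -> assigned | voices=[72 63 76]
Op 4: note_on(89): all voices busy, STEAL voice 0 (pitch 72, oldest) -> assign | voices=[89 63 76]
Op 5: note_on(75): all voices busy, STEAL voice 1 (pitch 63, oldest) -> assign | voices=[89 75 76]
Op 6: note_on(61): all voices busy, STEAL voice 2 (pitch 76, oldest) -> assign | voices=[89 75 61]
Op 7: note_off(89): free voice 0 | voices=[- 75 61]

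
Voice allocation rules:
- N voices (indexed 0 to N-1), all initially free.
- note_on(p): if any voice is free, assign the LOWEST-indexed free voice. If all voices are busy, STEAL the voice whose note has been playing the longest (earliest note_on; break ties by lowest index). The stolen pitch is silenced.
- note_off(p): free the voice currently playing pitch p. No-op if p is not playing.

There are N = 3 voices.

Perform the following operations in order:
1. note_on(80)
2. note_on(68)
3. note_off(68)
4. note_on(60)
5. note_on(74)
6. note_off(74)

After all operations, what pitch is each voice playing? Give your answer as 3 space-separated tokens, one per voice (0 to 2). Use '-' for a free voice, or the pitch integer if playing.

Answer: 80 60 -

Derivation:
Op 1: note_on(80): voice 0 is free -> assigned | voices=[80 - -]
Op 2: note_on(68): voice 1 is free -> assigned | voices=[80 68 -]
Op 3: note_off(68): free voice 1 | voices=[80 - -]
Op 4: note_on(60): voice 1 is free -> assigned | voices=[80 60 -]
Op 5: note_on(74): voice 2 is free -> assigned | voices=[80 60 74]
Op 6: note_off(74): free voice 2 | voices=[80 60 -]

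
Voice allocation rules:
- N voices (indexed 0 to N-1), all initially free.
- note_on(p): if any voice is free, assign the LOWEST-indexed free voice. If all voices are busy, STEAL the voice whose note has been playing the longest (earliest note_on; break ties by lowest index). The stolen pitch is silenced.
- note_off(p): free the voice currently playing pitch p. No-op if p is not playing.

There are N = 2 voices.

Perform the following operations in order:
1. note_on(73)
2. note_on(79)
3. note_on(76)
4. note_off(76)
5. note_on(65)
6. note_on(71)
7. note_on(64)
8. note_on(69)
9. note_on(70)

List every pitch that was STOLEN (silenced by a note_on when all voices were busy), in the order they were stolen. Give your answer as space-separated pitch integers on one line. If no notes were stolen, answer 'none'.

Op 1: note_on(73): voice 0 is free -> assigned | voices=[73 -]
Op 2: note_on(79): voice 1 is free -> assigned | voices=[73 79]
Op 3: note_on(76): all voices busy, STEAL voice 0 (pitch 73, oldest) -> assign | voices=[76 79]
Op 4: note_off(76): free voice 0 | voices=[- 79]
Op 5: note_on(65): voice 0 is free -> assigned | voices=[65 79]
Op 6: note_on(71): all voices busy, STEAL voice 1 (pitch 79, oldest) -> assign | voices=[65 71]
Op 7: note_on(64): all voices busy, STEAL voice 0 (pitch 65, oldest) -> assign | voices=[64 71]
Op 8: note_on(69): all voices busy, STEAL voice 1 (pitch 71, oldest) -> assign | voices=[64 69]
Op 9: note_on(70): all voices busy, STEAL voice 0 (pitch 64, oldest) -> assign | voices=[70 69]

Answer: 73 79 65 71 64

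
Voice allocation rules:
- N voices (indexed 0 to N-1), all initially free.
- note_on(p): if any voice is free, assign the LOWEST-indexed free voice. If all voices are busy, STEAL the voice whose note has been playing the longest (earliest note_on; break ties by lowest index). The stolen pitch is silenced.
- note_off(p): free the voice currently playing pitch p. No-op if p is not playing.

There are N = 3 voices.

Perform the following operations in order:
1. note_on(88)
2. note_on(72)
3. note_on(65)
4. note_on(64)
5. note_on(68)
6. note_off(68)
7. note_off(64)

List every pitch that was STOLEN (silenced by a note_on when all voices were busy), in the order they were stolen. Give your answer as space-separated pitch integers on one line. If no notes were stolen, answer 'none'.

Answer: 88 72

Derivation:
Op 1: note_on(88): voice 0 is free -> assigned | voices=[88 - -]
Op 2: note_on(72): voice 1 is free -> assigned | voices=[88 72 -]
Op 3: note_on(65): voice 2 is free -> assigned | voices=[88 72 65]
Op 4: note_on(64): all voices busy, STEAL voice 0 (pitch 88, oldest) -> assign | voices=[64 72 65]
Op 5: note_on(68): all voices busy, STEAL voice 1 (pitch 72, oldest) -> assign | voices=[64 68 65]
Op 6: note_off(68): free voice 1 | voices=[64 - 65]
Op 7: note_off(64): free voice 0 | voices=[- - 65]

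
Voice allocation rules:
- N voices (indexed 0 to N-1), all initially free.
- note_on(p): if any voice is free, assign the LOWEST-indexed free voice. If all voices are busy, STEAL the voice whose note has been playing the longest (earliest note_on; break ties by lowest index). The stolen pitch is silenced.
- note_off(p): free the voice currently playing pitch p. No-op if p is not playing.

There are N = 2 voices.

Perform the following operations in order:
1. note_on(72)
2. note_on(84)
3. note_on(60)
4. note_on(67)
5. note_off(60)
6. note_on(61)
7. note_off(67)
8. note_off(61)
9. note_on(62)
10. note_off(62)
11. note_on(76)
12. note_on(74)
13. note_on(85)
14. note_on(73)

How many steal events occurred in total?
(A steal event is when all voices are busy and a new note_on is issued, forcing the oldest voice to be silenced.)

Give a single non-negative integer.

Answer: 4

Derivation:
Op 1: note_on(72): voice 0 is free -> assigned | voices=[72 -]
Op 2: note_on(84): voice 1 is free -> assigned | voices=[72 84]
Op 3: note_on(60): all voices busy, STEAL voice 0 (pitch 72, oldest) -> assign | voices=[60 84]
Op 4: note_on(67): all voices busy, STEAL voice 1 (pitch 84, oldest) -> assign | voices=[60 67]
Op 5: note_off(60): free voice 0 | voices=[- 67]
Op 6: note_on(61): voice 0 is free -> assigned | voices=[61 67]
Op 7: note_off(67): free voice 1 | voices=[61 -]
Op 8: note_off(61): free voice 0 | voices=[- -]
Op 9: note_on(62): voice 0 is free -> assigned | voices=[62 -]
Op 10: note_off(62): free voice 0 | voices=[- -]
Op 11: note_on(76): voice 0 is free -> assigned | voices=[76 -]
Op 12: note_on(74): voice 1 is free -> assigned | voices=[76 74]
Op 13: note_on(85): all voices busy, STEAL voice 0 (pitch 76, oldest) -> assign | voices=[85 74]
Op 14: note_on(73): all voices busy, STEAL voice 1 (pitch 74, oldest) -> assign | voices=[85 73]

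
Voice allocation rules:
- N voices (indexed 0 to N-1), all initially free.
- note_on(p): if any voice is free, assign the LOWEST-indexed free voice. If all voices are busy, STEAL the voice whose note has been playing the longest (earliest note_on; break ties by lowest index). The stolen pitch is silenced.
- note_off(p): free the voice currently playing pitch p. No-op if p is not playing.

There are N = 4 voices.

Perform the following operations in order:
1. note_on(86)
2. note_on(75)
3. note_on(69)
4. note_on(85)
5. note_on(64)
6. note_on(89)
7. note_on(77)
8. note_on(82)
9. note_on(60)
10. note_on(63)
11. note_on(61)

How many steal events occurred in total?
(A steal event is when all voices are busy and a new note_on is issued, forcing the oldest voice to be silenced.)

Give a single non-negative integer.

Op 1: note_on(86): voice 0 is free -> assigned | voices=[86 - - -]
Op 2: note_on(75): voice 1 is free -> assigned | voices=[86 75 - -]
Op 3: note_on(69): voice 2 is free -> assigned | voices=[86 75 69 -]
Op 4: note_on(85): voice 3 is free -> assigned | voices=[86 75 69 85]
Op 5: note_on(64): all voices busy, STEAL voice 0 (pitch 86, oldest) -> assign | voices=[64 75 69 85]
Op 6: note_on(89): all voices busy, STEAL voice 1 (pitch 75, oldest) -> assign | voices=[64 89 69 85]
Op 7: note_on(77): all voices busy, STEAL voice 2 (pitch 69, oldest) -> assign | voices=[64 89 77 85]
Op 8: note_on(82): all voices busy, STEAL voice 3 (pitch 85, oldest) -> assign | voices=[64 89 77 82]
Op 9: note_on(60): all voices busy, STEAL voice 0 (pitch 64, oldest) -> assign | voices=[60 89 77 82]
Op 10: note_on(63): all voices busy, STEAL voice 1 (pitch 89, oldest) -> assign | voices=[60 63 77 82]
Op 11: note_on(61): all voices busy, STEAL voice 2 (pitch 77, oldest) -> assign | voices=[60 63 61 82]

Answer: 7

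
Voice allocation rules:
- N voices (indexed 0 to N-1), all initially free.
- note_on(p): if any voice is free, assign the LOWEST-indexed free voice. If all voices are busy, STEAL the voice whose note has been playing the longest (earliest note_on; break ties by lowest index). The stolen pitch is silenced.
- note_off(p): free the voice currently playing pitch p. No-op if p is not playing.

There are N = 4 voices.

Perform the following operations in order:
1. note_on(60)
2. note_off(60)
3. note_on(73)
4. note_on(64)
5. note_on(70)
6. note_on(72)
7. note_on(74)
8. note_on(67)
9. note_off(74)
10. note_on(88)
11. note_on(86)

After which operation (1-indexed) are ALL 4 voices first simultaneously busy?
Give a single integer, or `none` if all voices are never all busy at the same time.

Op 1: note_on(60): voice 0 is free -> assigned | voices=[60 - - -]
Op 2: note_off(60): free voice 0 | voices=[- - - -]
Op 3: note_on(73): voice 0 is free -> assigned | voices=[73 - - -]
Op 4: note_on(64): voice 1 is free -> assigned | voices=[73 64 - -]
Op 5: note_on(70): voice 2 is free -> assigned | voices=[73 64 70 -]
Op 6: note_on(72): voice 3 is free -> assigned | voices=[73 64 70 72]
Op 7: note_on(74): all voices busy, STEAL voice 0 (pitch 73, oldest) -> assign | voices=[74 64 70 72]
Op 8: note_on(67): all voices busy, STEAL voice 1 (pitch 64, oldest) -> assign | voices=[74 67 70 72]
Op 9: note_off(74): free voice 0 | voices=[- 67 70 72]
Op 10: note_on(88): voice 0 is free -> assigned | voices=[88 67 70 72]
Op 11: note_on(86): all voices busy, STEAL voice 2 (pitch 70, oldest) -> assign | voices=[88 67 86 72]

Answer: 6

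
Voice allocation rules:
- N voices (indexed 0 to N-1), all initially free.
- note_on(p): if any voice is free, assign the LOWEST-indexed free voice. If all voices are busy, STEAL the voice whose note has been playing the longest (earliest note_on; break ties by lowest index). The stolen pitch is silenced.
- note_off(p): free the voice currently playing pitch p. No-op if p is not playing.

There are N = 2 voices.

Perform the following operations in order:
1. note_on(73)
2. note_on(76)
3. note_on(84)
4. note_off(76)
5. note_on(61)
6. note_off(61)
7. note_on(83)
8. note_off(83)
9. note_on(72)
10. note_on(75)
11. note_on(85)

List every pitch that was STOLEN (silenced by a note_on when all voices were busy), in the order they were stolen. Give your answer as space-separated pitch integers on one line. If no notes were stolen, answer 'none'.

Answer: 73 84 72

Derivation:
Op 1: note_on(73): voice 0 is free -> assigned | voices=[73 -]
Op 2: note_on(76): voice 1 is free -> assigned | voices=[73 76]
Op 3: note_on(84): all voices busy, STEAL voice 0 (pitch 73, oldest) -> assign | voices=[84 76]
Op 4: note_off(76): free voice 1 | voices=[84 -]
Op 5: note_on(61): voice 1 is free -> assigned | voices=[84 61]
Op 6: note_off(61): free voice 1 | voices=[84 -]
Op 7: note_on(83): voice 1 is free -> assigned | voices=[84 83]
Op 8: note_off(83): free voice 1 | voices=[84 -]
Op 9: note_on(72): voice 1 is free -> assigned | voices=[84 72]
Op 10: note_on(75): all voices busy, STEAL voice 0 (pitch 84, oldest) -> assign | voices=[75 72]
Op 11: note_on(85): all voices busy, STEAL voice 1 (pitch 72, oldest) -> assign | voices=[75 85]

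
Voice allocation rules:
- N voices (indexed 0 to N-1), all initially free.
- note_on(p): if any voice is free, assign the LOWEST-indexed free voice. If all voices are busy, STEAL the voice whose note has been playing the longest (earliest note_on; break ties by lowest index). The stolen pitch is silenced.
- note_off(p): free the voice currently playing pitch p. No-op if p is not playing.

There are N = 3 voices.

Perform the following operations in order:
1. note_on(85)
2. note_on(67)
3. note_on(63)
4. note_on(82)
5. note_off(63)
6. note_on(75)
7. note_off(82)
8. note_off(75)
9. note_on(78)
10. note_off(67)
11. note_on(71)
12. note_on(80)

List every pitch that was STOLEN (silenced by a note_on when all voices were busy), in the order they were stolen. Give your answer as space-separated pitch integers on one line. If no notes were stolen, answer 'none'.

Answer: 85

Derivation:
Op 1: note_on(85): voice 0 is free -> assigned | voices=[85 - -]
Op 2: note_on(67): voice 1 is free -> assigned | voices=[85 67 -]
Op 3: note_on(63): voice 2 is free -> assigned | voices=[85 67 63]
Op 4: note_on(82): all voices busy, STEAL voice 0 (pitch 85, oldest) -> assign | voices=[82 67 63]
Op 5: note_off(63): free voice 2 | voices=[82 67 -]
Op 6: note_on(75): voice 2 is free -> assigned | voices=[82 67 75]
Op 7: note_off(82): free voice 0 | voices=[- 67 75]
Op 8: note_off(75): free voice 2 | voices=[- 67 -]
Op 9: note_on(78): voice 0 is free -> assigned | voices=[78 67 -]
Op 10: note_off(67): free voice 1 | voices=[78 - -]
Op 11: note_on(71): voice 1 is free -> assigned | voices=[78 71 -]
Op 12: note_on(80): voice 2 is free -> assigned | voices=[78 71 80]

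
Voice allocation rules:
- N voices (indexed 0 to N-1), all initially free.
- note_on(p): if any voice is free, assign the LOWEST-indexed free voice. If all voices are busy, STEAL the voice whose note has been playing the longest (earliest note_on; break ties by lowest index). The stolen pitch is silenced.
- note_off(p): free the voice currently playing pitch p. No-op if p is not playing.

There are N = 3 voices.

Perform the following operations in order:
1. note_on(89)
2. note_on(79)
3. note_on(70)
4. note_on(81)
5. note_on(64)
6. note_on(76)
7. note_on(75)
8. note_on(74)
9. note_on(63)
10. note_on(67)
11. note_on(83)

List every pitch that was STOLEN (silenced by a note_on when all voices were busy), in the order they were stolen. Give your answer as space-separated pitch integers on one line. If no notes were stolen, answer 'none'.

Answer: 89 79 70 81 64 76 75 74

Derivation:
Op 1: note_on(89): voice 0 is free -> assigned | voices=[89 - -]
Op 2: note_on(79): voice 1 is free -> assigned | voices=[89 79 -]
Op 3: note_on(70): voice 2 is free -> assigned | voices=[89 79 70]
Op 4: note_on(81): all voices busy, STEAL voice 0 (pitch 89, oldest) -> assign | voices=[81 79 70]
Op 5: note_on(64): all voices busy, STEAL voice 1 (pitch 79, oldest) -> assign | voices=[81 64 70]
Op 6: note_on(76): all voices busy, STEAL voice 2 (pitch 70, oldest) -> assign | voices=[81 64 76]
Op 7: note_on(75): all voices busy, STEAL voice 0 (pitch 81, oldest) -> assign | voices=[75 64 76]
Op 8: note_on(74): all voices busy, STEAL voice 1 (pitch 64, oldest) -> assign | voices=[75 74 76]
Op 9: note_on(63): all voices busy, STEAL voice 2 (pitch 76, oldest) -> assign | voices=[75 74 63]
Op 10: note_on(67): all voices busy, STEAL voice 0 (pitch 75, oldest) -> assign | voices=[67 74 63]
Op 11: note_on(83): all voices busy, STEAL voice 1 (pitch 74, oldest) -> assign | voices=[67 83 63]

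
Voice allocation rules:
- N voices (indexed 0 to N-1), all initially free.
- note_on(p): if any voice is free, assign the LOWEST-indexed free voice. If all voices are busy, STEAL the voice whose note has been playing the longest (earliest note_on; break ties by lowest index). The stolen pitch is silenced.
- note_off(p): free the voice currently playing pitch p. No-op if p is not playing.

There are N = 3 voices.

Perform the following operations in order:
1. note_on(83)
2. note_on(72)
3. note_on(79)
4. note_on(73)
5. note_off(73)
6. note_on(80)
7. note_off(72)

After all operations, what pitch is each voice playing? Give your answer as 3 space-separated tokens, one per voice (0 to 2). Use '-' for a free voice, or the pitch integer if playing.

Op 1: note_on(83): voice 0 is free -> assigned | voices=[83 - -]
Op 2: note_on(72): voice 1 is free -> assigned | voices=[83 72 -]
Op 3: note_on(79): voice 2 is free -> assigned | voices=[83 72 79]
Op 4: note_on(73): all voices busy, STEAL voice 0 (pitch 83, oldest) -> assign | voices=[73 72 79]
Op 5: note_off(73): free voice 0 | voices=[- 72 79]
Op 6: note_on(80): voice 0 is free -> assigned | voices=[80 72 79]
Op 7: note_off(72): free voice 1 | voices=[80 - 79]

Answer: 80 - 79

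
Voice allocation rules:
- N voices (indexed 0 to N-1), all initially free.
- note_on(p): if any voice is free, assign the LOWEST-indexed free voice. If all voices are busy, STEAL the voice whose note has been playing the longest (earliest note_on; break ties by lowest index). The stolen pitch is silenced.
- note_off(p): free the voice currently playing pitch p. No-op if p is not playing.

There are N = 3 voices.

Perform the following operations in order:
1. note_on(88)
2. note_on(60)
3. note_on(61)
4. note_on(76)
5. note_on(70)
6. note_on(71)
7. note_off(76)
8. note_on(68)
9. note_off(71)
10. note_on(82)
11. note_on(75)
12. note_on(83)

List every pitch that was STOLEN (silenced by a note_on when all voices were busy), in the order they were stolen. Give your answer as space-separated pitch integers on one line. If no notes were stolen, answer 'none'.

Answer: 88 60 61 70 68

Derivation:
Op 1: note_on(88): voice 0 is free -> assigned | voices=[88 - -]
Op 2: note_on(60): voice 1 is free -> assigned | voices=[88 60 -]
Op 3: note_on(61): voice 2 is free -> assigned | voices=[88 60 61]
Op 4: note_on(76): all voices busy, STEAL voice 0 (pitch 88, oldest) -> assign | voices=[76 60 61]
Op 5: note_on(70): all voices busy, STEAL voice 1 (pitch 60, oldest) -> assign | voices=[76 70 61]
Op 6: note_on(71): all voices busy, STEAL voice 2 (pitch 61, oldest) -> assign | voices=[76 70 71]
Op 7: note_off(76): free voice 0 | voices=[- 70 71]
Op 8: note_on(68): voice 0 is free -> assigned | voices=[68 70 71]
Op 9: note_off(71): free voice 2 | voices=[68 70 -]
Op 10: note_on(82): voice 2 is free -> assigned | voices=[68 70 82]
Op 11: note_on(75): all voices busy, STEAL voice 1 (pitch 70, oldest) -> assign | voices=[68 75 82]
Op 12: note_on(83): all voices busy, STEAL voice 0 (pitch 68, oldest) -> assign | voices=[83 75 82]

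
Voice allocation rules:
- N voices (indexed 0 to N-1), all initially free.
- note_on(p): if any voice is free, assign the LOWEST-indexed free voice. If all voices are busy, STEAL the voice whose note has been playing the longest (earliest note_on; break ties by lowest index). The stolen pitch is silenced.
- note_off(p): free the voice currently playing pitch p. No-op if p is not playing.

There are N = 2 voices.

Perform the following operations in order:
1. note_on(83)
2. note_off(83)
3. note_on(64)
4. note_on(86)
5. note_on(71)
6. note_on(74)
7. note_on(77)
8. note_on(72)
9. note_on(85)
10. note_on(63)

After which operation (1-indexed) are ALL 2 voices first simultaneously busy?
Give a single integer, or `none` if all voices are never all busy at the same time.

Answer: 4

Derivation:
Op 1: note_on(83): voice 0 is free -> assigned | voices=[83 -]
Op 2: note_off(83): free voice 0 | voices=[- -]
Op 3: note_on(64): voice 0 is free -> assigned | voices=[64 -]
Op 4: note_on(86): voice 1 is free -> assigned | voices=[64 86]
Op 5: note_on(71): all voices busy, STEAL voice 0 (pitch 64, oldest) -> assign | voices=[71 86]
Op 6: note_on(74): all voices busy, STEAL voice 1 (pitch 86, oldest) -> assign | voices=[71 74]
Op 7: note_on(77): all voices busy, STEAL voice 0 (pitch 71, oldest) -> assign | voices=[77 74]
Op 8: note_on(72): all voices busy, STEAL voice 1 (pitch 74, oldest) -> assign | voices=[77 72]
Op 9: note_on(85): all voices busy, STEAL voice 0 (pitch 77, oldest) -> assign | voices=[85 72]
Op 10: note_on(63): all voices busy, STEAL voice 1 (pitch 72, oldest) -> assign | voices=[85 63]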